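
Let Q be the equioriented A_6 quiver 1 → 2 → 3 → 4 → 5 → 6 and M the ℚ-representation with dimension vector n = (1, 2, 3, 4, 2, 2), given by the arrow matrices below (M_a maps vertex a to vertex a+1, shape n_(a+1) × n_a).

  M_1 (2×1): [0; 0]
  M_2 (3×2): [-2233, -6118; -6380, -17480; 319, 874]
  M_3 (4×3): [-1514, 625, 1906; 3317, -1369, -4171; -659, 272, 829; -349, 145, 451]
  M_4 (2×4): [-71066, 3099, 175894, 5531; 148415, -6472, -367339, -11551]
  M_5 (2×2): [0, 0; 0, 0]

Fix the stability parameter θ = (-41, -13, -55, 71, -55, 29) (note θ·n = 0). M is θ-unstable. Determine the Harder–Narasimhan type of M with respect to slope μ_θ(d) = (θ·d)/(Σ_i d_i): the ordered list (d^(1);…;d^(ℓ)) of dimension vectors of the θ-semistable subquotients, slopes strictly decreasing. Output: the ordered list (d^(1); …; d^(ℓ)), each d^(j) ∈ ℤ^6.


Barcode: M ≅ I[1,1], I[2,2], I[2,5], I[3,4], I[3,5], I[4,4], I[6,6]^2. HN layers by μ_θ (7 steps, strictly decreasing):
  μ^(1)=71; μ^(2)=29; μ^(3)=8; μ^(4)=-13; μ^(5)=-34; μ^(6)=-41; μ^(7)=-55

((0, 0, 0, 2, 0, 0); (0, 0, 0, 0, 0, 2); (0, 0, 0, 2, 2, 0); (0, 1, 0, 0, 0, 0); (0, 1, 1, 0, 0, 0); (1, 0, 0, 0, 0, 0); (0, 0, 2, 0, 0, 0))


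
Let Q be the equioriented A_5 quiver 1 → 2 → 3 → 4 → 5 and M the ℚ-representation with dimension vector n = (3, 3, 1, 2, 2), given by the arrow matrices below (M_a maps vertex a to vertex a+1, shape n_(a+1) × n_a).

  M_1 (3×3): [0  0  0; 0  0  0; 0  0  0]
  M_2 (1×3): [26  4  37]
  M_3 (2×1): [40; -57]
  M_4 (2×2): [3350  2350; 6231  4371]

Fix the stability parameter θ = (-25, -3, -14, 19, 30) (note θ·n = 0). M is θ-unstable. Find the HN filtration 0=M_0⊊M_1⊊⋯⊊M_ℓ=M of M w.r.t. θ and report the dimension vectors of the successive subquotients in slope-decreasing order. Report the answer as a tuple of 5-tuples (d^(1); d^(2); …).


Via rank(M_{q-1}∘⋯∘M_p): M ≅ I[1,1]^3, I[2,2]^2, I[2,5], I[4,4], I[5,5].
μ_θ-semistable layers: μ^(1)=30; μ^(2)=19; μ^(3)=-3; μ^(4)=-17/2; μ^(5)=-25

((0, 0, 0, 0, 2); (0, 0, 0, 2, 0); (0, 2, 0, 0, 0); (0, 1, 1, 0, 0); (3, 0, 0, 0, 0))


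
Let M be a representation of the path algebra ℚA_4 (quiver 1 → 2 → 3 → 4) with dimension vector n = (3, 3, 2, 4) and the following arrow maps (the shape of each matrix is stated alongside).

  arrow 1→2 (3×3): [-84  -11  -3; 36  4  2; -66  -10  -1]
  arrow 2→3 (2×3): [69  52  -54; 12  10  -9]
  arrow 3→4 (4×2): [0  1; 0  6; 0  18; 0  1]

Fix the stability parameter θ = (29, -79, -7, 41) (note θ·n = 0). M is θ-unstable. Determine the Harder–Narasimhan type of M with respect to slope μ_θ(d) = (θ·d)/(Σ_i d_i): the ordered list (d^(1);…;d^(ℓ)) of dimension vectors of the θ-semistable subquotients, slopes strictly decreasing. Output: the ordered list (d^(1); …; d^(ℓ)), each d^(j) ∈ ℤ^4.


Barcode: M ≅ I[1,1], I[1,3], I[1,4], I[2,2], I[4,4]^3. HN layers by μ_θ (5 steps, strictly decreasing):
  μ^(1)=41; μ^(2)=29; μ^(3)=-7; μ^(4)=-25; μ^(5)=-79

((0, 0, 0, 4); (1, 0, 0, 0); (0, 0, 2, 0); (2, 2, 0, 0); (0, 1, 0, 0))


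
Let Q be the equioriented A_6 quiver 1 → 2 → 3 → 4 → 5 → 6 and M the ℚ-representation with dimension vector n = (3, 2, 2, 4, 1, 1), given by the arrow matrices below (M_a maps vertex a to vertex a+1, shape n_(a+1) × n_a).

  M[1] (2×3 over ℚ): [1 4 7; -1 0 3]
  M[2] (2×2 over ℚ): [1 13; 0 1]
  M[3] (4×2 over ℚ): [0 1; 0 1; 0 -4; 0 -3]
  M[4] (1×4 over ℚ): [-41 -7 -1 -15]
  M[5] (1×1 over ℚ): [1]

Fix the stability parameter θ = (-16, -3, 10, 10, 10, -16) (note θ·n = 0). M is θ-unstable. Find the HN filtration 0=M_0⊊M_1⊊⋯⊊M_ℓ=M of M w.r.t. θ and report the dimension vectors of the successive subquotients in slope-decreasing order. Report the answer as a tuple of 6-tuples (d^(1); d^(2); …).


Barcode: M ≅ I[1,1], I[1,3], I[1,6], I[4,4]^3. HN layers by μ_θ (4 steps, strictly decreasing):
  μ^(1)=10; μ^(2)=7/2; μ^(3)=-3; μ^(4)=-16

((0, 0, 1, 3, 0, 0); (0, 0, 1, 1, 1, 1); (0, 2, 0, 0, 0, 0); (3, 0, 0, 0, 0, 0))


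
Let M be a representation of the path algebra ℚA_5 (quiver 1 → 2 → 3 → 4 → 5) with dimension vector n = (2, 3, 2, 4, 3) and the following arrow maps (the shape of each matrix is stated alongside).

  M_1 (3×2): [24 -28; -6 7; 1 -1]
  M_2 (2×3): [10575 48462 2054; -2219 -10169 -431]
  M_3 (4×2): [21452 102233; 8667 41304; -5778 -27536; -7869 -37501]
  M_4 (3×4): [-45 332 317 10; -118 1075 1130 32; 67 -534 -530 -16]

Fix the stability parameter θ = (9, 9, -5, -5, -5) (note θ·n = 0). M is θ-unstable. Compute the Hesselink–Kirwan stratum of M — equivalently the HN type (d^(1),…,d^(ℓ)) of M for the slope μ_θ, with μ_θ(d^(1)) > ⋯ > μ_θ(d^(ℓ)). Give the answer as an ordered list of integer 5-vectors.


Interval decomposition of M: I[1,2], I[1,5], I[2,5], I[4,4], I[4,5].
HN type (ℓ=4): μ^(1)=9; μ^(2)=3/5; μ^(3)=-3/2; μ^(4)=-5

((1, 1, 0, 0, 0); (1, 1, 1, 1, 1); (0, 1, 1, 1, 1); (0, 0, 0, 2, 1))


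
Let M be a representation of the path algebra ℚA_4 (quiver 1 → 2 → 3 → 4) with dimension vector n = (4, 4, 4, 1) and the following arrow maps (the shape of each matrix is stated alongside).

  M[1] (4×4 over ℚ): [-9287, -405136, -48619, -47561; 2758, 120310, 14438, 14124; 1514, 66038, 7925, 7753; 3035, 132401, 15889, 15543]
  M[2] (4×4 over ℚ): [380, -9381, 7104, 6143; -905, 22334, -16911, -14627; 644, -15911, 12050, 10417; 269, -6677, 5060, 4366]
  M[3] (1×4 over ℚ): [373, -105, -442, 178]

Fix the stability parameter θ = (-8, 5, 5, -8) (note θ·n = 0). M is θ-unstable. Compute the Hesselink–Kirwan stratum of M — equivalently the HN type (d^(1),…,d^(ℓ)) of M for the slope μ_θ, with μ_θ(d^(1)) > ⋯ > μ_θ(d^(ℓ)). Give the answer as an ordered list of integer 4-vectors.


Barcode: M ≅ I[1,2], I[1,3]^2, I[1,4], I[3,3]. HN layers by μ_θ (3 steps, strictly decreasing):
  μ^(1)=5; μ^(2)=2/3; μ^(3)=-8

((0, 3, 3, 0); (0, 1, 1, 1); (4, 0, 0, 0))


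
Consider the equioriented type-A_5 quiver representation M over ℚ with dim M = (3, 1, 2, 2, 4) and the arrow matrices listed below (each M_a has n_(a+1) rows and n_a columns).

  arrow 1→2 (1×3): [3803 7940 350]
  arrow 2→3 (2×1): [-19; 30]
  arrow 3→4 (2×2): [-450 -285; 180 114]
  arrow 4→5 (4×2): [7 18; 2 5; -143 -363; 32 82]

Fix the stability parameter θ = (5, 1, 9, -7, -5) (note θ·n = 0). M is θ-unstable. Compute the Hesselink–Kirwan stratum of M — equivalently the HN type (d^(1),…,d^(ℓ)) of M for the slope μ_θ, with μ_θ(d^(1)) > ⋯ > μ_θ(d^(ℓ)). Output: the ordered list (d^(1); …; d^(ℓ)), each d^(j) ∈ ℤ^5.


Barcode: M ≅ I[1,1]^2, I[1,3], I[3,5], I[4,5], I[5,5]^2. HN layers by μ_θ (6 steps, strictly decreasing):
  μ^(1)=9; μ^(2)=5; μ^(3)=3; μ^(4)=-1; μ^(5)=-5; μ^(6)=-7

((0, 0, 1, 0, 0); (2, 0, 0, 0, 0); (1, 1, 0, 0, 0); (0, 0, 1, 1, 1); (0, 0, 0, 0, 3); (0, 0, 0, 1, 0))


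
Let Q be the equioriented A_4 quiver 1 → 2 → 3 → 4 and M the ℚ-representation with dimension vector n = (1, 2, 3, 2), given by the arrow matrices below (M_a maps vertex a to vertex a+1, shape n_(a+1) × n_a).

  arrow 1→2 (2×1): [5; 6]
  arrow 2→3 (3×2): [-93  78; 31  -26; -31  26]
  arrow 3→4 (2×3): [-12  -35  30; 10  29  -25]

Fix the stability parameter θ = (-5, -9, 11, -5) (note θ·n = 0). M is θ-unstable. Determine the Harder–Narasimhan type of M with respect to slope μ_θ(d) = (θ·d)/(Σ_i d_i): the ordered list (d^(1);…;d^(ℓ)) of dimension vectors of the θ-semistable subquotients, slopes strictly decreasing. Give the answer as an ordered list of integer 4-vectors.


Barcode: M ≅ I[1,4], I[2,2], I[3,3], I[3,4]. HN layers by μ_θ (4 steps, strictly decreasing):
  μ^(1)=11; μ^(2)=3; μ^(3)=-7; μ^(4)=-9

((0, 0, 1, 0); (0, 0, 2, 2); (1, 1, 0, 0); (0, 1, 0, 0))


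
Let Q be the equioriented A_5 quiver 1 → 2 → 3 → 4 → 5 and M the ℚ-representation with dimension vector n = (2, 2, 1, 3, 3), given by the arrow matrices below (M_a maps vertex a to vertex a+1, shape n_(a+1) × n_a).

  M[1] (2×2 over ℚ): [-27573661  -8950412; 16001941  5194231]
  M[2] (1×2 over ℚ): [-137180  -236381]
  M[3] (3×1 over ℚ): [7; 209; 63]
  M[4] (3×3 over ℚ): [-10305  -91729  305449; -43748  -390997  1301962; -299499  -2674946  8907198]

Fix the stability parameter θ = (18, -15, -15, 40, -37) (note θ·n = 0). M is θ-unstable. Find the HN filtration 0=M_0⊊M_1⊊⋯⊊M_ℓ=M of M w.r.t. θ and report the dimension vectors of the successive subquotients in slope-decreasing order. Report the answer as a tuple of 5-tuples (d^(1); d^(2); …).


Interval decomposition of M: I[1,2], I[1,5], I[4,5]^2.
HN type (ℓ=2): μ^(1)=3/2; μ^(2)=-4

((1, 1, 0, 3, 3); (1, 1, 1, 0, 0))


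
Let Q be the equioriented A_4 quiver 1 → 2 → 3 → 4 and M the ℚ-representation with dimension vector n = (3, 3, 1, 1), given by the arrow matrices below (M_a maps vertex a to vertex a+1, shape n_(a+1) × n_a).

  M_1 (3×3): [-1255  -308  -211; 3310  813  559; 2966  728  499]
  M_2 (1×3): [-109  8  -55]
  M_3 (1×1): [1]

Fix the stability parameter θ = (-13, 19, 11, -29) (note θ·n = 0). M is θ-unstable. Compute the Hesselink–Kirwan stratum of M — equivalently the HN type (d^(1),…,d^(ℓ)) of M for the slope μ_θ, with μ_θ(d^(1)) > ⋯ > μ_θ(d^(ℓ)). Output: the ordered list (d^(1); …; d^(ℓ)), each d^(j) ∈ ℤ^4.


Barcode: M ≅ I[1,2]^2, I[1,4]. HN layers by μ_θ (3 steps, strictly decreasing):
  μ^(1)=19; μ^(2)=1/3; μ^(3)=-13

((0, 2, 0, 0); (0, 1, 1, 1); (3, 0, 0, 0))


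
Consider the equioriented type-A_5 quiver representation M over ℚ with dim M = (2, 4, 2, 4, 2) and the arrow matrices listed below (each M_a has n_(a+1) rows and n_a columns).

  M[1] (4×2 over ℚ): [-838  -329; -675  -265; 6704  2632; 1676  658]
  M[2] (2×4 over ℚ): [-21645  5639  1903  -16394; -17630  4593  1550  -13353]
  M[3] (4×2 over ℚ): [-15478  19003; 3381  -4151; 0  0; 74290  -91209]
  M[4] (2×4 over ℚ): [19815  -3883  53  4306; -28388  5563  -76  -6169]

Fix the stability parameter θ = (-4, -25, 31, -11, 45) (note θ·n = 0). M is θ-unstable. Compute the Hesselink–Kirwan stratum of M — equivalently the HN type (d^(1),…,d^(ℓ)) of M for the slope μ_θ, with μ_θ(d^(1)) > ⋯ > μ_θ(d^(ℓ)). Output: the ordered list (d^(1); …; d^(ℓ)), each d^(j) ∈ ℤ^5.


Barcode: M ≅ I[1,4], I[1,5], I[2,2]^2, I[4,4], I[4,5]. HN layers by μ_θ (5 steps, strictly decreasing):
  μ^(1)=45; μ^(2)=10; μ^(3)=-11; μ^(4)=-29/2; μ^(5)=-25

((0, 0, 0, 0, 2); (0, 0, 2, 2, 0); (0, 0, 0, 2, 0); (2, 2, 0, 0, 0); (0, 2, 0, 0, 0))


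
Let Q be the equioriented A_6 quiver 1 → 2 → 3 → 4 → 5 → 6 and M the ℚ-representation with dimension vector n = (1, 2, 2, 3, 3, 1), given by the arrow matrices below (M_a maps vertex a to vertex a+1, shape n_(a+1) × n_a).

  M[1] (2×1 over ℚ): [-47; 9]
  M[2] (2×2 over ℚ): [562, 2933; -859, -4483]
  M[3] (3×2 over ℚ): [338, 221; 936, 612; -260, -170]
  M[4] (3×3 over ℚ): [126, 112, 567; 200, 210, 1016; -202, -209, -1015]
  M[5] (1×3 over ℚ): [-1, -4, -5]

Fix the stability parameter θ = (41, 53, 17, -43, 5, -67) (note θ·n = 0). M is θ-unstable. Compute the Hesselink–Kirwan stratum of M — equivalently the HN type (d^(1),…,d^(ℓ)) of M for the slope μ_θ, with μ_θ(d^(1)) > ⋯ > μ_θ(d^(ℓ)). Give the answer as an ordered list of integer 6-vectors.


Barcode: M ≅ I[1,3], I[2,4], I[4,5], I[4,6], I[5,5]. HN layers by μ_θ (5 steps, strictly decreasing):
  μ^(1)=37; μ^(2)=9; μ^(3)=5; μ^(4)=-31; μ^(5)=-43

((1, 1, 1, 0, 0, 0); (0, 1, 1, 1, 0, 0); (0, 0, 0, 0, 2, 0); (0, 0, 0, 0, 1, 1); (0, 0, 0, 2, 0, 0))


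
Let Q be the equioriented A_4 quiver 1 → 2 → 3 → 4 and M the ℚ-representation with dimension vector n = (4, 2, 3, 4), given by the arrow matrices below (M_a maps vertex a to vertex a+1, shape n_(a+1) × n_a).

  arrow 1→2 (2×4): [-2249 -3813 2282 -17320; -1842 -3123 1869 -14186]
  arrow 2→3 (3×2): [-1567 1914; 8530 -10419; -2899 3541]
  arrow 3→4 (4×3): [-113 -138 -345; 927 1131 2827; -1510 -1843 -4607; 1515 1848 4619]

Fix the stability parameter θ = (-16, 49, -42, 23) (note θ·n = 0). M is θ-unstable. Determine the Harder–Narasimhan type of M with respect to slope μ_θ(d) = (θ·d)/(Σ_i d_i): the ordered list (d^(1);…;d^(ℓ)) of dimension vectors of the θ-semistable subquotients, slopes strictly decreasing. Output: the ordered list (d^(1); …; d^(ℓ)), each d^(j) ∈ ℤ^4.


Interval decomposition of M: I[1,1]^2, I[1,4]^2, I[3,4], I[4,4].
HN type (ℓ=4): μ^(1)=23; μ^(2)=7/2; μ^(3)=-16; μ^(4)=-42

((0, 0, 0, 4); (0, 2, 2, 0); (4, 0, 0, 0); (0, 0, 1, 0))


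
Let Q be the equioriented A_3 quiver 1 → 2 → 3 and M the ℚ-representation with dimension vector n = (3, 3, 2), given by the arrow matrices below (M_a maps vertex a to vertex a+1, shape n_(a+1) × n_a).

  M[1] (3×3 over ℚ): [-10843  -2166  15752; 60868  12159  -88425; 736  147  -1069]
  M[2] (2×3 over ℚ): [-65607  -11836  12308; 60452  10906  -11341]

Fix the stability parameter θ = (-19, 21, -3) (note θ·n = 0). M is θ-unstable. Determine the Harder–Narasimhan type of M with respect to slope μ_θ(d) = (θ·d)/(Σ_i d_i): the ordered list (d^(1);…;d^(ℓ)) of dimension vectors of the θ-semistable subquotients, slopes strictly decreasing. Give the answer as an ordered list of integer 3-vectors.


Via rank(M_{q-1}∘⋯∘M_p): M ≅ I[1,1], I[1,3]^2, I[2,2].
μ_θ-semistable layers: μ^(1)=21; μ^(2)=9; μ^(3)=-19

((0, 1, 0); (0, 2, 2); (3, 0, 0))


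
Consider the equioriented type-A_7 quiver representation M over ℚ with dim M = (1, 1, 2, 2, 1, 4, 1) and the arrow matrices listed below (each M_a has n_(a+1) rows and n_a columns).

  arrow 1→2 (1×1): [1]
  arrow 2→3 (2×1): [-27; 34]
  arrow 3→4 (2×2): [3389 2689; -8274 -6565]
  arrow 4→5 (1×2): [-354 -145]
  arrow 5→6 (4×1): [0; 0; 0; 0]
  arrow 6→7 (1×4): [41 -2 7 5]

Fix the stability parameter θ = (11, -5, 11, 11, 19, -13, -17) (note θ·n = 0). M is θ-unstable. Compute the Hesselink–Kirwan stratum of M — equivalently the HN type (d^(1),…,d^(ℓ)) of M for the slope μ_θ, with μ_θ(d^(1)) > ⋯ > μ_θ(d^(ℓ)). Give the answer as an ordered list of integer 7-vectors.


Via rank(M_{q-1}∘⋯∘M_p): M ≅ I[1,5], I[3,4], I[6,6]^3, I[6,7].
μ_θ-semistable layers: μ^(1)=19; μ^(2)=11; μ^(3)=3; μ^(4)=-13; μ^(5)=-15

((0, 0, 0, 0, 1, 0, 0); (0, 0, 2, 2, 0, 0, 0); (1, 1, 0, 0, 0, 0, 0); (0, 0, 0, 0, 0, 3, 0); (0, 0, 0, 0, 0, 1, 1))


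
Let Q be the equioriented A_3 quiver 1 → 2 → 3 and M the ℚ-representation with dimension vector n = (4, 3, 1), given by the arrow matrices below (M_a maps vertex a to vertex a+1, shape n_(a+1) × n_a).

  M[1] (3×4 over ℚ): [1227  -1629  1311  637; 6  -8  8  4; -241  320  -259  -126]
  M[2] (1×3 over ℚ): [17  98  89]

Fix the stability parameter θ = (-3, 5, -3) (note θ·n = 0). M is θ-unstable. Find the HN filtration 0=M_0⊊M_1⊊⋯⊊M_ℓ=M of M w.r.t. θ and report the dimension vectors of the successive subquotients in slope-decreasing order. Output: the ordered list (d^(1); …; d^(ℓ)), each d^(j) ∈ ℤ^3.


Barcode: M ≅ I[1,1], I[1,2]^2, I[1,3]. HN layers by μ_θ (3 steps, strictly decreasing):
  μ^(1)=5; μ^(2)=1; μ^(3)=-3

((0, 2, 0); (0, 1, 1); (4, 0, 0))


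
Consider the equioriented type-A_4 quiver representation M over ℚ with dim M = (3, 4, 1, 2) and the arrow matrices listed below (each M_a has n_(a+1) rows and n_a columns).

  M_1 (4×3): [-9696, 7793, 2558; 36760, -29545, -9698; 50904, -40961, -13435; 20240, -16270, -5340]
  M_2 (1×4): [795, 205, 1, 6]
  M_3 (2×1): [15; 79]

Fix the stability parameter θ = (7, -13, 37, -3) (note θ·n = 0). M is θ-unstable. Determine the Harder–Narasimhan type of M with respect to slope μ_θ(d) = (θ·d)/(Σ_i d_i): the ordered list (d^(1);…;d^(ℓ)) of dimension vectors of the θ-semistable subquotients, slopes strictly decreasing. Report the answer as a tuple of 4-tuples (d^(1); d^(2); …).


Via rank(M_{q-1}∘⋯∘M_p): M ≅ I[1,2]^2, I[1,4], I[2,2], I[4,4].
μ_θ-semistable layers: μ^(1)=17; μ^(2)=-3; μ^(3)=-13

((0, 0, 1, 1); (3, 3, 0, 1); (0, 1, 0, 0))


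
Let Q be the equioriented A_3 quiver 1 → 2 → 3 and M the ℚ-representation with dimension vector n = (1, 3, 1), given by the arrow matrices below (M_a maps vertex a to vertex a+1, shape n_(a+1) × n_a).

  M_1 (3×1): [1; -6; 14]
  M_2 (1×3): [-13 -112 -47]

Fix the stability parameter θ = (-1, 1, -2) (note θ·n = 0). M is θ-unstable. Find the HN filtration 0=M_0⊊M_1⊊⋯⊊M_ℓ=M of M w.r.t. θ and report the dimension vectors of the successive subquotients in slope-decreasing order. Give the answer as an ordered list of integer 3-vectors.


Interval decomposition of M: I[1,3], I[2,2]^2.
HN type (ℓ=3): μ^(1)=1; μ^(2)=-1/2; μ^(3)=-1

((0, 2, 0); (0, 1, 1); (1, 0, 0))


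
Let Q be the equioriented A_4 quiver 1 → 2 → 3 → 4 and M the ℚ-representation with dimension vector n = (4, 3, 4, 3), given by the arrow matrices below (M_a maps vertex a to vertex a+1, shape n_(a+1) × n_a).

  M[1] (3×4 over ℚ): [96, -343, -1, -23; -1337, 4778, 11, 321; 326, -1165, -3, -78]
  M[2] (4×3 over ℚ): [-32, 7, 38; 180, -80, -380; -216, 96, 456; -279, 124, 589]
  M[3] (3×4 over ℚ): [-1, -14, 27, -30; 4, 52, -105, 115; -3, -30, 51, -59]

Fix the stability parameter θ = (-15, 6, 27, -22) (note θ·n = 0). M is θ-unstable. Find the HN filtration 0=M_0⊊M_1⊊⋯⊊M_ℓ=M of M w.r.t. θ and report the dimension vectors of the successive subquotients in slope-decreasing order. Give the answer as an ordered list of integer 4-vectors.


Via rank(M_{q-1}∘⋯∘M_p): M ≅ I[1,1], I[1,2], I[1,4]^2, I[3,3], I[3,4].
μ_θ-semistable layers: μ^(1)=27; μ^(2)=6; μ^(3)=11/3; μ^(4)=5/2; μ^(5)=-15

((0, 0, 1, 0); (0, 1, 0, 0); (0, 2, 2, 2); (0, 0, 1, 1); (4, 0, 0, 0))


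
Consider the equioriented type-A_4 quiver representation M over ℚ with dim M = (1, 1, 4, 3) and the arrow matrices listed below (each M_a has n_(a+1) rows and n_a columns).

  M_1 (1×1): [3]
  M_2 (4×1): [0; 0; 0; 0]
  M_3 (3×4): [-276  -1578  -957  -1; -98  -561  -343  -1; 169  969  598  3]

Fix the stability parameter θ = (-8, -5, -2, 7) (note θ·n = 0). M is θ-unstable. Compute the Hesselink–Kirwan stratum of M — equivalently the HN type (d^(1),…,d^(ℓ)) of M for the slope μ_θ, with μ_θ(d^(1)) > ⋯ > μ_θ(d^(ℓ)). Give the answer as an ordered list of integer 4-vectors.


Via rank(M_{q-1}∘⋯∘M_p): M ≅ I[1,2], I[3,3], I[3,4]^3.
μ_θ-semistable layers: μ^(1)=7; μ^(2)=-2; μ^(3)=-5; μ^(4)=-8

((0, 0, 0, 3); (0, 0, 4, 0); (0, 1, 0, 0); (1, 0, 0, 0))


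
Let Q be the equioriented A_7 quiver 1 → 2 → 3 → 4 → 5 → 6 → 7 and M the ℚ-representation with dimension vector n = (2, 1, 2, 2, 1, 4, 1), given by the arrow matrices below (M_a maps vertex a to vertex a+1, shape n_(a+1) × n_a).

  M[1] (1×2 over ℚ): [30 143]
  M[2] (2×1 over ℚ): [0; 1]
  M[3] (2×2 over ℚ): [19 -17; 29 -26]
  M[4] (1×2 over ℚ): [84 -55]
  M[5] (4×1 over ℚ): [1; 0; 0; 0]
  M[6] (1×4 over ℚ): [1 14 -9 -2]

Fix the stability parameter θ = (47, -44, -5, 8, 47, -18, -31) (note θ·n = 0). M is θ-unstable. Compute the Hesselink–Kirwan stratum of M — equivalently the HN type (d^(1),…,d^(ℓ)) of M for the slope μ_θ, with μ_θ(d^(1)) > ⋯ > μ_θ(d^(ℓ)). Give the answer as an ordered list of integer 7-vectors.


Interval decomposition of M: I[1,1], I[1,7], I[3,4], I[6,6]^3.
HN type (ℓ=6): μ^(1)=47; μ^(2)=8; μ^(3)=3/2; μ^(4)=-2/3; μ^(5)=-5; μ^(6)=-18

((1, 0, 0, 0, 0, 0, 0); (0, 0, 0, 1, 0, 0, 0); (0, 0, 0, 1, 1, 1, 1); (1, 1, 1, 0, 0, 0, 0); (0, 0, 1, 0, 0, 0, 0); (0, 0, 0, 0, 0, 3, 0))


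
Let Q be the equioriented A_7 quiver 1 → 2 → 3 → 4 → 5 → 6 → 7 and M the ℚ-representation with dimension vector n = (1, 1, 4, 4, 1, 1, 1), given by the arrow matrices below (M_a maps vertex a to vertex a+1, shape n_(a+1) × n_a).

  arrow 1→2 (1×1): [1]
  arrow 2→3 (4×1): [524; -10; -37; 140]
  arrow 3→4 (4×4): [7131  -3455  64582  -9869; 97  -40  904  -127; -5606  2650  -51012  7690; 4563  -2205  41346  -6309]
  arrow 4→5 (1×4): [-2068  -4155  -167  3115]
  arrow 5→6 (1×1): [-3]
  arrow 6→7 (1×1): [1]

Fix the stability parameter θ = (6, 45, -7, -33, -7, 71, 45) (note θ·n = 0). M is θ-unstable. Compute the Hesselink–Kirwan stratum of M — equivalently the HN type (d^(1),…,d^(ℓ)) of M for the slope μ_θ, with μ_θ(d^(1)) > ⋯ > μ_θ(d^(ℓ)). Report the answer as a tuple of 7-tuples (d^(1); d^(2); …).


Interval decomposition of M: I[1,3], I[3,3], I[3,4], I[3,7], I[4,4]^2.
HN type (ℓ=6): μ^(1)=58; μ^(2)=19; μ^(3)=6; μ^(4)=-7; μ^(5)=-20; μ^(6)=-33

((0, 0, 0, 0, 0, 1, 1); (0, 1, 1, 0, 0, 0, 0); (1, 0, 0, 0, 0, 0, 0); (0, 0, 1, 0, 1, 0, 0); (0, 0, 2, 2, 0, 0, 0); (0, 0, 0, 2, 0, 0, 0))


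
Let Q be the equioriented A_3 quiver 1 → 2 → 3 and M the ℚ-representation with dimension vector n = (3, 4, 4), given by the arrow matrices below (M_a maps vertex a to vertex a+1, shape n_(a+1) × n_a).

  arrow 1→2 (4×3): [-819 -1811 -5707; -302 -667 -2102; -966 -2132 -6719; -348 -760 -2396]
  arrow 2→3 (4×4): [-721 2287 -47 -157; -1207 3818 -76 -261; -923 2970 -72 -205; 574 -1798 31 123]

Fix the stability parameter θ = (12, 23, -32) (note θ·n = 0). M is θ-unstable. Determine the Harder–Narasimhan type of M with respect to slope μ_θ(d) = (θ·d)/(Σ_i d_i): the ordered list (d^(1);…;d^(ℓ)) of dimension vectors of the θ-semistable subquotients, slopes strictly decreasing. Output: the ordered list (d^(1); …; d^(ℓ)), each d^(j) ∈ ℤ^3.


Interval decomposition of M: I[1,3]^3, I[2,3].
HN type (ℓ=2): μ^(1)=1; μ^(2)=-9/2

((3, 3, 3); (0, 1, 1))


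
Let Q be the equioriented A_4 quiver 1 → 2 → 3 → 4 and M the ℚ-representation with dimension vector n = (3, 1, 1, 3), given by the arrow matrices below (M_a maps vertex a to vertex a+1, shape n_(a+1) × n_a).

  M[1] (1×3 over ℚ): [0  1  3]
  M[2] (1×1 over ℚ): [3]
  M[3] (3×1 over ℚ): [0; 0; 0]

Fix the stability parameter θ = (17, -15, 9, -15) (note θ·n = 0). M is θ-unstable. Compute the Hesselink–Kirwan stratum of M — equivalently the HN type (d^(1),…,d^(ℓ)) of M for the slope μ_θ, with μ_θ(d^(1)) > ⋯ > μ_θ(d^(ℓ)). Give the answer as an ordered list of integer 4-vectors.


Barcode: M ≅ I[1,1]^2, I[1,3], I[4,4]^3. HN layers by μ_θ (4 steps, strictly decreasing):
  μ^(1)=17; μ^(2)=9; μ^(3)=1; μ^(4)=-15

((2, 0, 0, 0); (0, 0, 1, 0); (1, 1, 0, 0); (0, 0, 0, 3))


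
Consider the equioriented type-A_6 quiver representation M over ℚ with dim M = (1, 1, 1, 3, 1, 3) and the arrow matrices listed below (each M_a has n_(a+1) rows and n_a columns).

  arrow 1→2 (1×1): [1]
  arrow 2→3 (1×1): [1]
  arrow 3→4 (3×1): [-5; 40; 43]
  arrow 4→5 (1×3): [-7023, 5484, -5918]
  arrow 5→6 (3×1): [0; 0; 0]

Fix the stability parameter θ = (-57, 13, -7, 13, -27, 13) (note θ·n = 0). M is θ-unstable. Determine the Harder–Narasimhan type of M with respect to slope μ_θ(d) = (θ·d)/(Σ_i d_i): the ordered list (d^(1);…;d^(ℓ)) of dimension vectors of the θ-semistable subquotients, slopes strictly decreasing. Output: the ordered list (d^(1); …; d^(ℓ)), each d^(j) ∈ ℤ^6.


Interval decomposition of M: I[1,5], I[4,4]^2, I[6,6]^3.
HN type (ℓ=3): μ^(1)=13; μ^(2)=-2; μ^(3)=-57

((0, 0, 0, 2, 0, 3); (0, 1, 1, 1, 1, 0); (1, 0, 0, 0, 0, 0))


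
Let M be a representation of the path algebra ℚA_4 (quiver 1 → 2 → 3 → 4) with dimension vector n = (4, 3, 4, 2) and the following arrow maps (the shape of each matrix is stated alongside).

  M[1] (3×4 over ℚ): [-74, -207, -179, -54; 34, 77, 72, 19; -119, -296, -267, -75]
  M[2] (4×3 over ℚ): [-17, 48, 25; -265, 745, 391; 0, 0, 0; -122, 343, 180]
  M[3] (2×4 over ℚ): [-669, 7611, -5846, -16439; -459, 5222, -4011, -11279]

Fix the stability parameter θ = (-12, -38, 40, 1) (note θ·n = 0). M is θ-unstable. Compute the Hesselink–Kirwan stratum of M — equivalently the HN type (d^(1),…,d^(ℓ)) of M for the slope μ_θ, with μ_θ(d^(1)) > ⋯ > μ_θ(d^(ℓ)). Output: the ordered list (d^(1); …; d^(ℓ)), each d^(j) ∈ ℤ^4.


Via rank(M_{q-1}∘⋯∘M_p): M ≅ I[1,1], I[1,2], I[1,4]^2, I[3,3]^2.
μ_θ-semistable layers: μ^(1)=40; μ^(2)=41/2; μ^(3)=-12; μ^(4)=-25

((0, 0, 2, 0); (0, 0, 2, 2); (1, 0, 0, 0); (3, 3, 0, 0))


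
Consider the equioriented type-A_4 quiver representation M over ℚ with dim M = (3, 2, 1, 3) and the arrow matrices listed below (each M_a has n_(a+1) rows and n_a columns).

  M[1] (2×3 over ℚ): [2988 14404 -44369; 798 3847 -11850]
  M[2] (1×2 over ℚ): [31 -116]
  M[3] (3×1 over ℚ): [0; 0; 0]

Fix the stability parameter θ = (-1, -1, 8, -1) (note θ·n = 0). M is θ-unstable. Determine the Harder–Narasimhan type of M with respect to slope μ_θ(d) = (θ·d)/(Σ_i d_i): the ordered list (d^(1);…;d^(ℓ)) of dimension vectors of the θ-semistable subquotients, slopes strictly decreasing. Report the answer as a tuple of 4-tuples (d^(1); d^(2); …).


Interval decomposition of M: I[1,1], I[1,2], I[1,3], I[4,4]^3.
HN type (ℓ=2): μ^(1)=8; μ^(2)=-1

((0, 0, 1, 0); (3, 2, 0, 3))


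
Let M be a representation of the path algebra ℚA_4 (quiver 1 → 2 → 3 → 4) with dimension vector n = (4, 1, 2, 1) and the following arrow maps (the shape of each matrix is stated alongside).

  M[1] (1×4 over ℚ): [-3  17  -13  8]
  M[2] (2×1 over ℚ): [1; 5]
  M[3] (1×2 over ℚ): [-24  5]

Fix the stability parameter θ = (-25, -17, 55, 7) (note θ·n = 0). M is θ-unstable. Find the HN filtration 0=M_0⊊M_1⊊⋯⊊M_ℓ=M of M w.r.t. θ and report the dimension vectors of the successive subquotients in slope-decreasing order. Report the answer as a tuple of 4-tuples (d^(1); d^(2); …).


Via rank(M_{q-1}∘⋯∘M_p): M ≅ I[1,1]^3, I[1,4], I[3,3].
μ_θ-semistable layers: μ^(1)=55; μ^(2)=31; μ^(3)=-17; μ^(4)=-25

((0, 0, 1, 0); (0, 0, 1, 1); (0, 1, 0, 0); (4, 0, 0, 0))


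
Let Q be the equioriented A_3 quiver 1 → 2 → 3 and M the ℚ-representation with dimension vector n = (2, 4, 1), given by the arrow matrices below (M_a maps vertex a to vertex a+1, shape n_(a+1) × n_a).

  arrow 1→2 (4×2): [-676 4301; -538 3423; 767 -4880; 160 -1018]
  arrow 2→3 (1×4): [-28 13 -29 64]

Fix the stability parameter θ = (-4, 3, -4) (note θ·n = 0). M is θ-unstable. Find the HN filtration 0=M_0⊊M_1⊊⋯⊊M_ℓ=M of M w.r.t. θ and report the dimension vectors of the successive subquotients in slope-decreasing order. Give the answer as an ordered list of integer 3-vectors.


Barcode: M ≅ I[1,2], I[1,3], I[2,2]^2. HN layers by μ_θ (3 steps, strictly decreasing):
  μ^(1)=3; μ^(2)=-1/2; μ^(3)=-4

((0, 3, 0); (0, 1, 1); (2, 0, 0))


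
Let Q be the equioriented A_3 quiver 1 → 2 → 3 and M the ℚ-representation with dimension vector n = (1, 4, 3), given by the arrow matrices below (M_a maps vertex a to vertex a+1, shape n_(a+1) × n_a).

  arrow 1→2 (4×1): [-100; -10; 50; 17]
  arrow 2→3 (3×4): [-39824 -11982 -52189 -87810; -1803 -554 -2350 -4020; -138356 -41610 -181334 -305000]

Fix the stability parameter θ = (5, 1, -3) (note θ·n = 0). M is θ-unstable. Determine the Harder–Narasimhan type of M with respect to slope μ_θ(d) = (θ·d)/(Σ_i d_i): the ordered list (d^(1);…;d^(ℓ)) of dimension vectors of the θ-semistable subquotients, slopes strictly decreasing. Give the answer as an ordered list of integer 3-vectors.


Via rank(M_{q-1}∘⋯∘M_p): M ≅ I[1,2], I[2,3]^3.
μ_θ-semistable layers: μ^(1)=3; μ^(2)=-1

((1, 1, 0); (0, 3, 3))


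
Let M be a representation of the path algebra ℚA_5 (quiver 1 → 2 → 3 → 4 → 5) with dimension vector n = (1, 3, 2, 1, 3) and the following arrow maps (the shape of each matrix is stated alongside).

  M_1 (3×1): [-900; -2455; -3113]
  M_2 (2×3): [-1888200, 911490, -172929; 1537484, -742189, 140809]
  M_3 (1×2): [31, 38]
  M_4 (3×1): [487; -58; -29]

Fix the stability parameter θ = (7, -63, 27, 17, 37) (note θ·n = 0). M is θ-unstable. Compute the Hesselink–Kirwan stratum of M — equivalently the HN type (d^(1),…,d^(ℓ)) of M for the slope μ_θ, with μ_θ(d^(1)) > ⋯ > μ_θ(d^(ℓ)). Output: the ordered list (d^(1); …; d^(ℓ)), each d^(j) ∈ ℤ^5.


Via rank(M_{q-1}∘⋯∘M_p): M ≅ I[1,5], I[2,2], I[2,3], I[5,5]^2.
μ_θ-semistable layers: μ^(1)=37; μ^(2)=27; μ^(3)=22; μ^(4)=-28; μ^(5)=-63

((0, 0, 0, 0, 3); (0, 0, 1, 0, 0); (0, 0, 1, 1, 0); (1, 1, 0, 0, 0); (0, 2, 0, 0, 0))


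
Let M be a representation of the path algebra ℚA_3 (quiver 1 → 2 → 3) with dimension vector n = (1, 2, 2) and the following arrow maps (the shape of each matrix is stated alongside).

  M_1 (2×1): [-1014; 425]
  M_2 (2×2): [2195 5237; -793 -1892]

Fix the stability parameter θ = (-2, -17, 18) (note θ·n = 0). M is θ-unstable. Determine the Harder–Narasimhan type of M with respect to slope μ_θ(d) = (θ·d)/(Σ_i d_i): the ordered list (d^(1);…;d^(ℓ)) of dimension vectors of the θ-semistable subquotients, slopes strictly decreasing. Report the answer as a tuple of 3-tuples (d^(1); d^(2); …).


Via rank(M_{q-1}∘⋯∘M_p): M ≅ I[1,3], I[2,3].
μ_θ-semistable layers: μ^(1)=18; μ^(2)=-19/2; μ^(3)=-17

((0, 0, 2); (1, 1, 0); (0, 1, 0))


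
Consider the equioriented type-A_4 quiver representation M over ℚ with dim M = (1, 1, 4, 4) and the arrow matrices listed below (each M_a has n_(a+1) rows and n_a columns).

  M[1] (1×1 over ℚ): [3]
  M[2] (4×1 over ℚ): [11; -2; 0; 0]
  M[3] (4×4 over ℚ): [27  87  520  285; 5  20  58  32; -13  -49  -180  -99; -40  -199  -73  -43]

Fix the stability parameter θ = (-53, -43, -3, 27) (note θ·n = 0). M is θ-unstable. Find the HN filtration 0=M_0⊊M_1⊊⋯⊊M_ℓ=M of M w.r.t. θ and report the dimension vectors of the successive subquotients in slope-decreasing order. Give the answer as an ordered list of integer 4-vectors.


Barcode: M ≅ I[1,4], I[3,3], I[3,4]^2, I[4,4]. HN layers by μ_θ (4 steps, strictly decreasing):
  μ^(1)=27; μ^(2)=-3; μ^(3)=-43; μ^(4)=-53

((0, 0, 0, 4); (0, 0, 4, 0); (0, 1, 0, 0); (1, 0, 0, 0))


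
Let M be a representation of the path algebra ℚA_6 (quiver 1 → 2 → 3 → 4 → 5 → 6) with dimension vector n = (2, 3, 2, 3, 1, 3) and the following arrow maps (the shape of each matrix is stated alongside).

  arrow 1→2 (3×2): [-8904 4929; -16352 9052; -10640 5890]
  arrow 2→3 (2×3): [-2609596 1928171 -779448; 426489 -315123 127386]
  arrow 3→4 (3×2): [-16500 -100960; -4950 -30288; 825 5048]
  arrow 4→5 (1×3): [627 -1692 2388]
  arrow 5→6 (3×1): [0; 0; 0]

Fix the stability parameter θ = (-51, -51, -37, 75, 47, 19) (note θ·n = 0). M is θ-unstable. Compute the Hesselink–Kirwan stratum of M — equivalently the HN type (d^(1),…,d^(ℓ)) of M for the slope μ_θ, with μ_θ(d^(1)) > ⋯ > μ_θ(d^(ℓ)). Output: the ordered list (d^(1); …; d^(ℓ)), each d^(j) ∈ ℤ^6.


Via rank(M_{q-1}∘⋯∘M_p): M ≅ I[1,1], I[1,3], I[2,2], I[2,4], I[4,4], I[4,5], I[6,6]^3.
μ_θ-semistable layers: μ^(1)=75; μ^(2)=61; μ^(3)=19; μ^(4)=-37; μ^(5)=-51

((0, 0, 0, 2, 0, 0); (0, 0, 0, 1, 1, 0); (0, 0, 0, 0, 0, 3); (0, 0, 2, 0, 0, 0); (2, 3, 0, 0, 0, 0))


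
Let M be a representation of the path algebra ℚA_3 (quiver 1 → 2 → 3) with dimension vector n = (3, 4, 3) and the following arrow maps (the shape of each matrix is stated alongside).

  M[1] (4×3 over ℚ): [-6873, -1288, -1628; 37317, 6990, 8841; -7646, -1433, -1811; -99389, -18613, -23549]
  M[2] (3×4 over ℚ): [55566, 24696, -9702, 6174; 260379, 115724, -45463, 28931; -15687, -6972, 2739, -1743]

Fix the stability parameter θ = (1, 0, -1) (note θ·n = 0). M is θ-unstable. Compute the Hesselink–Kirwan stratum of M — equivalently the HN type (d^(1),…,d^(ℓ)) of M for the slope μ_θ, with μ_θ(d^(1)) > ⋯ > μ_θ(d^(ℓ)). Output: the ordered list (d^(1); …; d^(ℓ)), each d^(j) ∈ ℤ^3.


Via rank(M_{q-1}∘⋯∘M_p): M ≅ I[1,2]^2, I[1,3], I[2,2], I[3,3]^2.
μ_θ-semistable layers: μ^(1)=1/2; μ^(2)=0; μ^(3)=-1

((2, 2, 0); (1, 2, 1); (0, 0, 2))


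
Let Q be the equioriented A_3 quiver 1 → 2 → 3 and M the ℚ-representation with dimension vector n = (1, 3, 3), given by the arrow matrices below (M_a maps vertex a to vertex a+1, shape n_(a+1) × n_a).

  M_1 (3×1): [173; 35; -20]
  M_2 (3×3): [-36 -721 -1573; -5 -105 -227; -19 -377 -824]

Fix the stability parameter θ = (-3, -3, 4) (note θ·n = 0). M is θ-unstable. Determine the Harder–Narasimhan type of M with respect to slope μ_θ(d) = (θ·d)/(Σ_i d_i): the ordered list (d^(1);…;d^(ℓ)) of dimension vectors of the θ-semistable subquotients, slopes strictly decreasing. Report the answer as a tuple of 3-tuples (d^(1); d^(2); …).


Via rank(M_{q-1}∘⋯∘M_p): M ≅ I[1,3], I[2,3]^2.
μ_θ-semistable layers: μ^(1)=4; μ^(2)=-3

((0, 0, 3); (1, 3, 0))


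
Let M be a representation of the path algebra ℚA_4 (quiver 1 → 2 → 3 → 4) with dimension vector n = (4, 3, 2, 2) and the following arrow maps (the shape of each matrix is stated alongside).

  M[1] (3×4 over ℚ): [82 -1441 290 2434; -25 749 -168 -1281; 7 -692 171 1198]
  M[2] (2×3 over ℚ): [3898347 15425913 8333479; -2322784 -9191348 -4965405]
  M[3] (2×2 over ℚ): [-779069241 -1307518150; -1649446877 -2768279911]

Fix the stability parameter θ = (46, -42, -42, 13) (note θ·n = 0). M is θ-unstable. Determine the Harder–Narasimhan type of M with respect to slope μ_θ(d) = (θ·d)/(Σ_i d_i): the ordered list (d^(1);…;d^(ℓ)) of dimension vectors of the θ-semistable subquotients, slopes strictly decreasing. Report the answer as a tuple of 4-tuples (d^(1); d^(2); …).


Barcode: M ≅ I[1,1], I[1,2], I[1,4]^2. HN layers by μ_θ (4 steps, strictly decreasing):
  μ^(1)=46; μ^(2)=13; μ^(3)=2; μ^(4)=-38/3

((1, 0, 0, 0); (0, 0, 0, 2); (1, 1, 0, 0); (2, 2, 2, 0))


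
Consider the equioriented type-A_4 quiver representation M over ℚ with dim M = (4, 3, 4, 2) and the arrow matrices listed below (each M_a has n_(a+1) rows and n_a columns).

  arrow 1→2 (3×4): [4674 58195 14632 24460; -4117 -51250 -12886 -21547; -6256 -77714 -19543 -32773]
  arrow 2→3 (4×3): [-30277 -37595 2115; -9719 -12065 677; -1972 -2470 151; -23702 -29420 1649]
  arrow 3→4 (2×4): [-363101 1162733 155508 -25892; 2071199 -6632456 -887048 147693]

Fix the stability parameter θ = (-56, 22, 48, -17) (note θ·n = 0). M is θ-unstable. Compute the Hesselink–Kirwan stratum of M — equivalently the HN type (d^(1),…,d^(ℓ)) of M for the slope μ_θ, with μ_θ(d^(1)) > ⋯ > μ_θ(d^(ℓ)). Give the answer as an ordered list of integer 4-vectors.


Barcode: M ≅ I[1,1], I[1,2], I[1,4]^2, I[3,3]^2. HN layers by μ_θ (4 steps, strictly decreasing):
  μ^(1)=48; μ^(2)=22; μ^(3)=53/3; μ^(4)=-56

((0, 0, 2, 0); (0, 1, 0, 0); (0, 2, 2, 2); (4, 0, 0, 0))


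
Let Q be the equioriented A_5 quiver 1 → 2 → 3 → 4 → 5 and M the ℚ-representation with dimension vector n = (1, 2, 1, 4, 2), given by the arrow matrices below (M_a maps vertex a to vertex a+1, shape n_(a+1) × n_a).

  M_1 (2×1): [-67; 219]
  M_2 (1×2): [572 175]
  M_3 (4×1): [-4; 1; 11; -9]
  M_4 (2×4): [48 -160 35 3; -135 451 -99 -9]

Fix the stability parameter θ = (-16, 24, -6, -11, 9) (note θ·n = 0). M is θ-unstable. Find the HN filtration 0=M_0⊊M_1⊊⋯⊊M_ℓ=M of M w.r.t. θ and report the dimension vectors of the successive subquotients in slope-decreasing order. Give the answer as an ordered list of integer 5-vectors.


Barcode: M ≅ I[1,5], I[2,2], I[4,4]^2, I[4,5]. HN layers by μ_θ (5 steps, strictly decreasing):
  μ^(1)=24; μ^(2)=9; μ^(3)=7/3; μ^(4)=-11; μ^(5)=-16

((0, 1, 0, 0, 0); (0, 0, 0, 0, 2); (0, 1, 1, 1, 0); (0, 0, 0, 3, 0); (1, 0, 0, 0, 0))


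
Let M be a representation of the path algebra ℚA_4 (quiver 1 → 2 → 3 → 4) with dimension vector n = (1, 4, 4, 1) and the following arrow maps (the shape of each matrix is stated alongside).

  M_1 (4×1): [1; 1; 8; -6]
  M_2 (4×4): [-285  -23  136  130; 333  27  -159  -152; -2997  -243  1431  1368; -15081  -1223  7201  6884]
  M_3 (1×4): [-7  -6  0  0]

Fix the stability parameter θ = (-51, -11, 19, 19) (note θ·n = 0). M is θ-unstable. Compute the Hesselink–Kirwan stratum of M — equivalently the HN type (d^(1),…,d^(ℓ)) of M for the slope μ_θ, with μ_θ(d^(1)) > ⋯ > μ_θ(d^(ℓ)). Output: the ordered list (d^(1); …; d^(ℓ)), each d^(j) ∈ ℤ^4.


Interval decomposition of M: I[1,2], I[2,2], I[2,3], I[2,4], I[3,3]^2.
HN type (ℓ=3): μ^(1)=19; μ^(2)=-11; μ^(3)=-51

((0, 0, 4, 1); (0, 4, 0, 0); (1, 0, 0, 0))


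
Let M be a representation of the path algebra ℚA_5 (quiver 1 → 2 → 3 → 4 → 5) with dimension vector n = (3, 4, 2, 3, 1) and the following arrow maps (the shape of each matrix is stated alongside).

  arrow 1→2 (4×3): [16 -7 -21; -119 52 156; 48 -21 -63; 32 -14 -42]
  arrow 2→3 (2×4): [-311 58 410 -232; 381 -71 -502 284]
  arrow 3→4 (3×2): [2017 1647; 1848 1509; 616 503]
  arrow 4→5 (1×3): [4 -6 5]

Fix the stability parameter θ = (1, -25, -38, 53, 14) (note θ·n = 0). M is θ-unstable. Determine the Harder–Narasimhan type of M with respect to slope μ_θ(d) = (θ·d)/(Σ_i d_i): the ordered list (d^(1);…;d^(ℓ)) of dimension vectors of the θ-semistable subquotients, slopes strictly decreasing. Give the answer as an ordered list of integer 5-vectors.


Barcode: M ≅ I[1,1], I[1,4], I[1,5], I[2,2]^2, I[4,4]. HN layers by μ_θ (5 steps, strictly decreasing):
  μ^(1)=53; μ^(2)=67/2; μ^(3)=1; μ^(4)=-62/3; μ^(5)=-25

((0, 0, 0, 2, 0); (0, 0, 0, 1, 1); (1, 0, 0, 0, 0); (2, 2, 2, 0, 0); (0, 2, 0, 0, 0))


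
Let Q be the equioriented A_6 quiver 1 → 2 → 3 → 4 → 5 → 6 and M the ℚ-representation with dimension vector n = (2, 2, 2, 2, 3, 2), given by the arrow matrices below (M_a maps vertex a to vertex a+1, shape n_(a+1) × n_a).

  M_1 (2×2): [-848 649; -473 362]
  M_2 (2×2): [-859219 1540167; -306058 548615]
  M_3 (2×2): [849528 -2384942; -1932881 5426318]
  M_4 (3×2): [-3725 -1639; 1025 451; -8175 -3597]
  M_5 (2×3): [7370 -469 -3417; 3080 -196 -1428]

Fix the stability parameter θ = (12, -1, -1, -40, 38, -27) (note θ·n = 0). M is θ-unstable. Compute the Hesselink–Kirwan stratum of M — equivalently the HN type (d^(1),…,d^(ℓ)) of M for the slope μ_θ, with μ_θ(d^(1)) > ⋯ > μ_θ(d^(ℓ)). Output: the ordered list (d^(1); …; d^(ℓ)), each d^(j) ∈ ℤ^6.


Barcode: M ≅ I[1,4], I[1,5], I[5,5], I[5,6], I[6,6]. HN layers by μ_θ (4 steps, strictly decreasing):
  μ^(1)=38; μ^(2)=11/2; μ^(3)=-15/2; μ^(4)=-27

((0, 0, 0, 0, 2, 0); (0, 0, 0, 0, 1, 1); (2, 2, 2, 2, 0, 0); (0, 0, 0, 0, 0, 1))


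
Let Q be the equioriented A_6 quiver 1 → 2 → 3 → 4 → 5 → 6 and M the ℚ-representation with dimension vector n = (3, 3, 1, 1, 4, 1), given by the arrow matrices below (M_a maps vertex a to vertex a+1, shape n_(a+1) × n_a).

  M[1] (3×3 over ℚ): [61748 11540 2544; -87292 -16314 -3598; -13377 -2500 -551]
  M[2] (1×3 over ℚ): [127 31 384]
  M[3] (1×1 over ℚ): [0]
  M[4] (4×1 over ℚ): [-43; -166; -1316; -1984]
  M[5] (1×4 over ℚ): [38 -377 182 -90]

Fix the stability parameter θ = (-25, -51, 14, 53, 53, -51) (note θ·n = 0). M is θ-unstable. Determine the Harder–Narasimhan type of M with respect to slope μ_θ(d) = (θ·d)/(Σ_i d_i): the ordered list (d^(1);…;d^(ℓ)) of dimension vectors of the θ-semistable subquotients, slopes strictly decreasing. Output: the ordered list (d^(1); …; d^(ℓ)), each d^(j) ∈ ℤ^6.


Barcode: M ≅ I[1,1], I[1,2], I[1,3], I[2,2], I[4,6], I[5,5]^3. HN layers by μ_θ (6 steps, strictly decreasing):
  μ^(1)=53; μ^(2)=55/3; μ^(3)=14; μ^(4)=-25; μ^(5)=-38; μ^(6)=-51

((0, 0, 0, 0, 3, 0); (0, 0, 0, 1, 1, 1); (0, 0, 1, 0, 0, 0); (1, 0, 0, 0, 0, 0); (2, 2, 0, 0, 0, 0); (0, 1, 0, 0, 0, 0))


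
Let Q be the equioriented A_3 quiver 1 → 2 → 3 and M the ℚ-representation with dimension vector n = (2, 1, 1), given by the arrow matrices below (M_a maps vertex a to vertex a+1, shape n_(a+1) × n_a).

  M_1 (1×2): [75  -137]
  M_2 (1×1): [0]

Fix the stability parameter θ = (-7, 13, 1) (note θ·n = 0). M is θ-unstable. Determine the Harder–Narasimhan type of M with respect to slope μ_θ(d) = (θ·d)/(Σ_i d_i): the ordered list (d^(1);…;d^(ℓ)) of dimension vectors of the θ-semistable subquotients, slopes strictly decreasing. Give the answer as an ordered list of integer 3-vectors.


Interval decomposition of M: I[1,1], I[1,2], I[3,3].
HN type (ℓ=3): μ^(1)=13; μ^(2)=1; μ^(3)=-7

((0, 1, 0); (0, 0, 1); (2, 0, 0))
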